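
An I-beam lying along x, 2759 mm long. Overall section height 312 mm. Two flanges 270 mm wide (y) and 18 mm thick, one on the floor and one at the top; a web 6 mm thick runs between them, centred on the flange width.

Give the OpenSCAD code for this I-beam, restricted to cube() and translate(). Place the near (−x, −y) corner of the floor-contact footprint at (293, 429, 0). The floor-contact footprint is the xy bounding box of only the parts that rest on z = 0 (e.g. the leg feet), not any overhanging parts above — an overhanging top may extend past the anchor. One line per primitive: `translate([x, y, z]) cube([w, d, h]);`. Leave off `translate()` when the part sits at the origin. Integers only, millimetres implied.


translate([293, 429, 0]) cube([2759, 270, 18]);
translate([293, 561, 18]) cube([2759, 6, 276]);
translate([293, 429, 294]) cube([2759, 270, 18]);


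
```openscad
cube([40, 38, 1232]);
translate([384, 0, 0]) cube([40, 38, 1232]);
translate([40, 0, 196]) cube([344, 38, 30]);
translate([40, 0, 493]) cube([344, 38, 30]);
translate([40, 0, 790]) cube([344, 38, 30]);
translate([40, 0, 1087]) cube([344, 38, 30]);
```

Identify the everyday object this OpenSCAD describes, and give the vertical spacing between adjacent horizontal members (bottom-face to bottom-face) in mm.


A ladder. The rung spacing is 297 mm.

Two tall 40×38 posts with 4 short bars between them — a ladder. Adjacent rungs sit at z = 196 and z = 493, so the spacing is 493 − 196 = 297 mm.


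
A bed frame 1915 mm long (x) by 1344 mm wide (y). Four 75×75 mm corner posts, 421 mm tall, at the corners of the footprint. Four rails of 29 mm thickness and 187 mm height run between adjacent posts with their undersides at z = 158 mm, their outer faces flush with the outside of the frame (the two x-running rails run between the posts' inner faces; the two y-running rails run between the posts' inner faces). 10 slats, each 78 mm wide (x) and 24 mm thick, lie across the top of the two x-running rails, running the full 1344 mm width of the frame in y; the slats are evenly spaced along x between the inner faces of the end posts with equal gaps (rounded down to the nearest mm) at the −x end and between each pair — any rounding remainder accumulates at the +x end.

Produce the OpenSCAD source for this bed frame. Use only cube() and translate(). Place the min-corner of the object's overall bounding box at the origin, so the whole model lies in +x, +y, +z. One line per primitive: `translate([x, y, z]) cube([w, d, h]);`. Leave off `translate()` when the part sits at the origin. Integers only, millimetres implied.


// slat z = rail_z + rail_h = 158 + 187 = 345
// slat gap = ⌊(1765 − 10·78) / 11⌋ = 89
cube([75, 75, 421]);
translate([0, 1269, 0]) cube([75, 75, 421]);
translate([1840, 0, 0]) cube([75, 75, 421]);
translate([1840, 1269, 0]) cube([75, 75, 421]);
translate([75, 0, 158]) cube([1765, 29, 187]);
translate([75, 1315, 158]) cube([1765, 29, 187]);
translate([0, 75, 158]) cube([29, 1194, 187]);
translate([1886, 75, 158]) cube([29, 1194, 187]);
translate([164, 0, 345]) cube([78, 1344, 24]);
translate([331, 0, 345]) cube([78, 1344, 24]);
translate([498, 0, 345]) cube([78, 1344, 24]);
translate([665, 0, 345]) cube([78, 1344, 24]);
translate([832, 0, 345]) cube([78, 1344, 24]);
translate([999, 0, 345]) cube([78, 1344, 24]);
translate([1166, 0, 345]) cube([78, 1344, 24]);
translate([1333, 0, 345]) cube([78, 1344, 24]);
translate([1500, 0, 345]) cube([78, 1344, 24]);
translate([1667, 0, 345]) cube([78, 1344, 24]);


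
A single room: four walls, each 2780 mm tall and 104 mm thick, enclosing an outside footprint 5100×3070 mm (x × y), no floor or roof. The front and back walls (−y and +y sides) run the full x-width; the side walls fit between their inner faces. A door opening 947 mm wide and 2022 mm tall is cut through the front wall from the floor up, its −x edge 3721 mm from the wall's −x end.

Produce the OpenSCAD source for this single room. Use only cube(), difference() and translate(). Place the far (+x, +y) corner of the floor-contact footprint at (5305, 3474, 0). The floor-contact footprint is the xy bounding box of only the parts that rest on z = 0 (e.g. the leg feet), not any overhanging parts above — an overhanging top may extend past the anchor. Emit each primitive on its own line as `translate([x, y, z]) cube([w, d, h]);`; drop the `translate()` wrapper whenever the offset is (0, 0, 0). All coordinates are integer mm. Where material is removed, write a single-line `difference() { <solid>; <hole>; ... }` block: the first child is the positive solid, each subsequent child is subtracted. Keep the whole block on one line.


difference() { translate([205, 404, 0]) cube([5100, 104, 2780]); translate([3926, 404, 0]) cube([947, 104, 2022]); }
translate([205, 3370, 0]) cube([5100, 104, 2780]);
translate([205, 508, 0]) cube([104, 2862, 2780]);
translate([5201, 508, 0]) cube([104, 2862, 2780]);


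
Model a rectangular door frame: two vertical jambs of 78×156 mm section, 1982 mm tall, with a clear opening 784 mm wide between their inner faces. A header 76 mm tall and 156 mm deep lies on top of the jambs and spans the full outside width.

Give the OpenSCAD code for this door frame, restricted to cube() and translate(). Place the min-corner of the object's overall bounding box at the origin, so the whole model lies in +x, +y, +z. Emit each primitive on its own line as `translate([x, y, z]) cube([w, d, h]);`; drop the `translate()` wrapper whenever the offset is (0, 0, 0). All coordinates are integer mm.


cube([78, 156, 1982]);
translate([862, 0, 0]) cube([78, 156, 1982]);
translate([0, 0, 1982]) cube([940, 156, 76]);


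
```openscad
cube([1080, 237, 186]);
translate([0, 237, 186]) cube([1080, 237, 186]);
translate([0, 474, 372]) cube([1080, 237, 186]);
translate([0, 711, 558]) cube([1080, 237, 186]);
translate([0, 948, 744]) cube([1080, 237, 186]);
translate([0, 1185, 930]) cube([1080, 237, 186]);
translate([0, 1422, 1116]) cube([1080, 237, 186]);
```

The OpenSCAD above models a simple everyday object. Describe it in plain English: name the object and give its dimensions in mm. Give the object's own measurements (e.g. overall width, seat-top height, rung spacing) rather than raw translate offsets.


A straight staircase of 7 solid steps. Each step is 1080 mm wide (x), 237 mm deep (y, the going) and 186 mm tall (the rise). The first step rests on the floor; each subsequent step sits one going further in +y and one rise higher in +z, directly behind and above the previous step with no overlap.


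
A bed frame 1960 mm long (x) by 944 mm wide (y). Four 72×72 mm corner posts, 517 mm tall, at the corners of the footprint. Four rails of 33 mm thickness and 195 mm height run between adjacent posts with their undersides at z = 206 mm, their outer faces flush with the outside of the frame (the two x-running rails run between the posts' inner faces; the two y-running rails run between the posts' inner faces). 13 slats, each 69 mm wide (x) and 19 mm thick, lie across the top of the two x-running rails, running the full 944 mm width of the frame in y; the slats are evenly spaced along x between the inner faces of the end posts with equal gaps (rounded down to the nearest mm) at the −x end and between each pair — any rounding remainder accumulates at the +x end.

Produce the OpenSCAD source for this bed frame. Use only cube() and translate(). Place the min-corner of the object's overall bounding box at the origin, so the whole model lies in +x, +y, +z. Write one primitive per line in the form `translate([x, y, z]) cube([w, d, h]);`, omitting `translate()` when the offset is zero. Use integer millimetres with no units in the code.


cube([72, 72, 517]);
translate([0, 872, 0]) cube([72, 72, 517]);
translate([1888, 0, 0]) cube([72, 72, 517]);
translate([1888, 872, 0]) cube([72, 72, 517]);
translate([72, 0, 206]) cube([1816, 33, 195]);
translate([72, 911, 206]) cube([1816, 33, 195]);
translate([0, 72, 206]) cube([33, 800, 195]);
translate([1927, 72, 206]) cube([33, 800, 195]);
translate([137, 0, 401]) cube([69, 944, 19]);
translate([271, 0, 401]) cube([69, 944, 19]);
translate([405, 0, 401]) cube([69, 944, 19]);
translate([539, 0, 401]) cube([69, 944, 19]);
translate([673, 0, 401]) cube([69, 944, 19]);
translate([807, 0, 401]) cube([69, 944, 19]);
translate([941, 0, 401]) cube([69, 944, 19]);
translate([1075, 0, 401]) cube([69, 944, 19]);
translate([1209, 0, 401]) cube([69, 944, 19]);
translate([1343, 0, 401]) cube([69, 944, 19]);
translate([1477, 0, 401]) cube([69, 944, 19]);
translate([1611, 0, 401]) cube([69, 944, 19]);
translate([1745, 0, 401]) cube([69, 944, 19]);


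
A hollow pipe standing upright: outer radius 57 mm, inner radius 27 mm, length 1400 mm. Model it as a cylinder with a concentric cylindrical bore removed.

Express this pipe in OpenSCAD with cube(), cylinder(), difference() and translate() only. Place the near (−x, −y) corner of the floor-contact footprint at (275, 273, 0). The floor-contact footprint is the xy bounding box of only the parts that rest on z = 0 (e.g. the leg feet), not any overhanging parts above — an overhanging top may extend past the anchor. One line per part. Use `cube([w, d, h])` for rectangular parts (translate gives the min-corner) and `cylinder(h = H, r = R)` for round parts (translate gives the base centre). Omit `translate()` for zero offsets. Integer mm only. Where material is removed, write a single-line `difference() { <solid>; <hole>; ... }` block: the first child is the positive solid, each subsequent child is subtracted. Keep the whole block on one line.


difference() { translate([332, 330, 0]) cylinder(h = 1400, r = 57); translate([332, 330, 0]) cylinder(h = 1400, r = 27); }


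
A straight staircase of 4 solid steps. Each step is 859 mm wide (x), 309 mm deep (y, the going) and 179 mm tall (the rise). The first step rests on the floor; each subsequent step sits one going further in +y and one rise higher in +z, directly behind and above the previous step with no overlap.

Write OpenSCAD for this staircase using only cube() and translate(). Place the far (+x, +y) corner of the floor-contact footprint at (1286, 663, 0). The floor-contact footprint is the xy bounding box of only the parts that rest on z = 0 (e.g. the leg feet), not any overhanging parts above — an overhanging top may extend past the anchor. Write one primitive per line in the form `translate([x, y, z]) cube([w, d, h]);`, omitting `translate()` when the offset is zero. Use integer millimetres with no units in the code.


translate([427, 354, 0]) cube([859, 309, 179]);
translate([427, 663, 179]) cube([859, 309, 179]);
translate([427, 972, 358]) cube([859, 309, 179]);
translate([427, 1281, 537]) cube([859, 309, 179]);


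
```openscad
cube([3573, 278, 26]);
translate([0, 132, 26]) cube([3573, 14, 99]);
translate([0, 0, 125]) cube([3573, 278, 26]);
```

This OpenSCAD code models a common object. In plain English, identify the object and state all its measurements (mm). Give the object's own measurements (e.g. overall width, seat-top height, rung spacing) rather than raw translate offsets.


An I-beam lying along x, 3573 mm long. Overall section height 151 mm. Two flanges 278 mm wide (y) and 26 mm thick, one on the floor and one at the top; a web 14 mm thick runs between them, centred on the flange width.


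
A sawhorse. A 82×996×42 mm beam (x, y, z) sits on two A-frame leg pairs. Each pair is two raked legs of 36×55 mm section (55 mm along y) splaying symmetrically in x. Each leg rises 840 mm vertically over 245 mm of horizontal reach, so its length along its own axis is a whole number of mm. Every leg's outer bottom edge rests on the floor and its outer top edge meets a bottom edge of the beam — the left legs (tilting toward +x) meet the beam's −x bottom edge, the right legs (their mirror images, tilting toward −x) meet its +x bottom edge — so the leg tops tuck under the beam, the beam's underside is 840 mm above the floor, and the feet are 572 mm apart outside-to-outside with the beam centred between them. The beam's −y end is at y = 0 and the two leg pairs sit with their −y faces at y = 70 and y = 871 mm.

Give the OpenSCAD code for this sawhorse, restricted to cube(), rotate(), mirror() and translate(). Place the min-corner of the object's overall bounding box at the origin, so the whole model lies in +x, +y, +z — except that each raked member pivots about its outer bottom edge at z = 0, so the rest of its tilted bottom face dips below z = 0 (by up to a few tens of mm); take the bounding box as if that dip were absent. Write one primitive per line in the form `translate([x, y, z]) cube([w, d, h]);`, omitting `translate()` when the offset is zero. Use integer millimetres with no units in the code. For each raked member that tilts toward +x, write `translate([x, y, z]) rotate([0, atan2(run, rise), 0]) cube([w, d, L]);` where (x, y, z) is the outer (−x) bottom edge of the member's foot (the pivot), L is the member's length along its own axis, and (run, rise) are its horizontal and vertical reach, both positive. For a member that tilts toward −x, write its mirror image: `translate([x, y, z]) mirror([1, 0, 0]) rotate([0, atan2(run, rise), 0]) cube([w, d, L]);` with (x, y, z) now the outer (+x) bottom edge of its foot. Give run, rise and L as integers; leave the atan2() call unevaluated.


// leg length = √(245² + 840²) = 875
// right-leg outer foot x = 2·245 + 82 = 572
// beam min-corner = (245, 0, 840)
translate([245, 0, 840]) cube([82, 996, 42]);
translate([0, 70, 0]) rotate([0, atan2(245, 840), 0]) cube([36, 55, 875]);
translate([572, 70, 0]) mirror([1, 0, 0]) rotate([0, atan2(245, 840), 0]) cube([36, 55, 875]);
translate([0, 871, 0]) rotate([0, atan2(245, 840), 0]) cube([36, 55, 875]);
translate([572, 871, 0]) mirror([1, 0, 0]) rotate([0, atan2(245, 840), 0]) cube([36, 55, 875]);


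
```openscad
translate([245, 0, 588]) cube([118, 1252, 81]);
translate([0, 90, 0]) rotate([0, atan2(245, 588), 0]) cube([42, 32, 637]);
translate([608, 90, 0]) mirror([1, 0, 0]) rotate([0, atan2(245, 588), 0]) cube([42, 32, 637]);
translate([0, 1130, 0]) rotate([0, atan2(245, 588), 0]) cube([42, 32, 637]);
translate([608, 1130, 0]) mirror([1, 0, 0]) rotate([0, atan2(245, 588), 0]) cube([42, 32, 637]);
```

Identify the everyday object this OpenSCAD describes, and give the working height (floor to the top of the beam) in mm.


A sawhorse. The overall height is 669 mm.

A beam across two mirrored pairs of raked legs — a sawhorse. The beam's underside is at z = 588 (matching the legs' vertical rise in atan2(245, 588)) and the beam is 81 mm tall, so its top is at 588 + 81 = 669 mm. The raked legs top out at the beam's underside, so that is the highest point.


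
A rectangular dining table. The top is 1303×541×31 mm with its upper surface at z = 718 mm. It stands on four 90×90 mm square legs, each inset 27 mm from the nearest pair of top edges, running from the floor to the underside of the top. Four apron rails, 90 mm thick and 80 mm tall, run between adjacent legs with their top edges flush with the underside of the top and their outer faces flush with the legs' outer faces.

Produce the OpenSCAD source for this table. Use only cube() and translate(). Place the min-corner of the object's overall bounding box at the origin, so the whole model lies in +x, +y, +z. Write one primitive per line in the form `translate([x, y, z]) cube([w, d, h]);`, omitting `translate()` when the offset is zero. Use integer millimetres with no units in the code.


// leg_h = 718 - 31 = 687
// apron z = 687 - 80 = 607
translate([0, 0, 687]) cube([1303, 541, 31]);
translate([27, 27, 0]) cube([90, 90, 687]);
translate([1186, 27, 0]) cube([90, 90, 687]);
translate([27, 424, 0]) cube([90, 90, 687]);
translate([1186, 424, 0]) cube([90, 90, 687]);
translate([117, 27, 607]) cube([1069, 90, 80]);
translate([117, 424, 607]) cube([1069, 90, 80]);
translate([27, 117, 607]) cube([90, 307, 80]);
translate([1186, 117, 607]) cube([90, 307, 80]);


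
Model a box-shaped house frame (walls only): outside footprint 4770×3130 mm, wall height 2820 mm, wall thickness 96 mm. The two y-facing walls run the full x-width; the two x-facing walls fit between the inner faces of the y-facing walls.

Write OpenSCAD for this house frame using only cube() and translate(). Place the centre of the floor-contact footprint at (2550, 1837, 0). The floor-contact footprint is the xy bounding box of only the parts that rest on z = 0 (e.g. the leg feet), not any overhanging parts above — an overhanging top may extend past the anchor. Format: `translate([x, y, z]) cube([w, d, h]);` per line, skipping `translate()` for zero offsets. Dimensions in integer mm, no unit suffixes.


translate([165, 272, 0]) cube([4770, 96, 2820]);
translate([165, 3306, 0]) cube([4770, 96, 2820]);
translate([165, 368, 0]) cube([96, 2938, 2820]);
translate([4839, 368, 0]) cube([96, 2938, 2820]);


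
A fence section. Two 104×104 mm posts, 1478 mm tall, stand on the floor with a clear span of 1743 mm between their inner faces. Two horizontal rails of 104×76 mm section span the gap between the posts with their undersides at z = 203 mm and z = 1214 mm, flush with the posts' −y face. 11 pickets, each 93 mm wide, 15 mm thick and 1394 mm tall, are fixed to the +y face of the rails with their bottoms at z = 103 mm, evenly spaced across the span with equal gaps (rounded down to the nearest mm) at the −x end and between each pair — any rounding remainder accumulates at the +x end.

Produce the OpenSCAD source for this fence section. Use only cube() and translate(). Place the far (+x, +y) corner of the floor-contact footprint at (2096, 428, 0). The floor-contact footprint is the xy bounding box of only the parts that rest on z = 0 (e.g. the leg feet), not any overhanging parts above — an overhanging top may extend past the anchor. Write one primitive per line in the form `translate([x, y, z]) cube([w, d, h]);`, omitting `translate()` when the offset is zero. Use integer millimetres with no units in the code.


translate([145, 324, 0]) cube([104, 104, 1478]);
translate([1992, 324, 0]) cube([104, 104, 1478]);
translate([249, 324, 203]) cube([1743, 104, 76]);
translate([249, 324, 1214]) cube([1743, 104, 76]);
translate([309, 428, 103]) cube([93, 15, 1394]);
translate([462, 428, 103]) cube([93, 15, 1394]);
translate([615, 428, 103]) cube([93, 15, 1394]);
translate([768, 428, 103]) cube([93, 15, 1394]);
translate([921, 428, 103]) cube([93, 15, 1394]);
translate([1074, 428, 103]) cube([93, 15, 1394]);
translate([1227, 428, 103]) cube([93, 15, 1394]);
translate([1380, 428, 103]) cube([93, 15, 1394]);
translate([1533, 428, 103]) cube([93, 15, 1394]);
translate([1686, 428, 103]) cube([93, 15, 1394]);
translate([1839, 428, 103]) cube([93, 15, 1394]);


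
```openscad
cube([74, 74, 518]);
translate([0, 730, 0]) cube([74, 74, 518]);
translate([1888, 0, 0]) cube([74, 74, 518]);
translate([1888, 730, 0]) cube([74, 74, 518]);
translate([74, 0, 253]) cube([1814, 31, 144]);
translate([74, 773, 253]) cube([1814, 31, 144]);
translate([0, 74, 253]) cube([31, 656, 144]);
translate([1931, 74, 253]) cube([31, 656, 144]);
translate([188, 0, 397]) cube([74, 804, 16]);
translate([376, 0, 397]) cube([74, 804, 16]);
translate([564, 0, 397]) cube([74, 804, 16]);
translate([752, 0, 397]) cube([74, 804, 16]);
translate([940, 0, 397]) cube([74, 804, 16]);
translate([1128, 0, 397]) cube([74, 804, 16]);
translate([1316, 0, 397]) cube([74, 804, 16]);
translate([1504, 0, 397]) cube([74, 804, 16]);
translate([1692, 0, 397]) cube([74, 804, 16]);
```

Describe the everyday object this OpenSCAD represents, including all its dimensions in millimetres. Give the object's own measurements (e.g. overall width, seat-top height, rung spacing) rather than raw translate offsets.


A bed frame 1962 mm long (x) by 804 mm wide (y). Four 74×74 mm corner posts, 518 mm tall, at the corners of the footprint. Four rails of 31 mm thickness and 144 mm height run between adjacent posts with their undersides at z = 253 mm, their outer faces flush with the outside of the frame (the two x-running rails run between the posts' inner faces; the two y-running rails run between the posts' inner faces). 9 slats, each 74 mm wide (x) and 16 mm thick, lie across the top of the two x-running rails, running the full 804 mm width of the frame in y; along x they sit between the end posts with a 114 mm gap after the −x posts and between neighbouring slats, leaving 122 mm before the +x posts.


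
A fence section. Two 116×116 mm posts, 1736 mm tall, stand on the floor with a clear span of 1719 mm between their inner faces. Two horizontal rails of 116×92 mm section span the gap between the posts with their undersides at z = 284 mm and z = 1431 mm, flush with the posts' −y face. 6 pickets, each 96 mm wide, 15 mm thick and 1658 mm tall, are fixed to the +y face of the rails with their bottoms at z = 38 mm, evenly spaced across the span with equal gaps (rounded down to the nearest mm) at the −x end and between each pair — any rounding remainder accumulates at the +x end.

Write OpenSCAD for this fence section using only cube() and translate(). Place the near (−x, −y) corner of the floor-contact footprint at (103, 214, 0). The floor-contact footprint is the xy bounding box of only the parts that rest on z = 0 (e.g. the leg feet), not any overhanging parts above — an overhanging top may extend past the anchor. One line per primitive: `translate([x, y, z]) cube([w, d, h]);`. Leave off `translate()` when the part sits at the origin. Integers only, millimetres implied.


translate([103, 214, 0]) cube([116, 116, 1736]);
translate([1938, 214, 0]) cube([116, 116, 1736]);
translate([219, 214, 284]) cube([1719, 116, 92]);
translate([219, 214, 1431]) cube([1719, 116, 92]);
translate([382, 330, 38]) cube([96, 15, 1658]);
translate([641, 330, 38]) cube([96, 15, 1658]);
translate([900, 330, 38]) cube([96, 15, 1658]);
translate([1159, 330, 38]) cube([96, 15, 1658]);
translate([1418, 330, 38]) cube([96, 15, 1658]);
translate([1677, 330, 38]) cube([96, 15, 1658]);


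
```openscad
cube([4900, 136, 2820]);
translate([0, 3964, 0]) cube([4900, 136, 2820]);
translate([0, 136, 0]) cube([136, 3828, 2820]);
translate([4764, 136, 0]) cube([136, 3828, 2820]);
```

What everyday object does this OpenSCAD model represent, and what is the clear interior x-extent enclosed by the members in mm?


A house (or room) frame. The interior width is 4628 mm.

Four 2820 mm walls enclosing a rectangle with no floor or roof — a room or house frame. Outside width is 4900 mm and wall thickness is 136 mm, so the interior width is 4900 − 2 × 136 = 4628 mm.


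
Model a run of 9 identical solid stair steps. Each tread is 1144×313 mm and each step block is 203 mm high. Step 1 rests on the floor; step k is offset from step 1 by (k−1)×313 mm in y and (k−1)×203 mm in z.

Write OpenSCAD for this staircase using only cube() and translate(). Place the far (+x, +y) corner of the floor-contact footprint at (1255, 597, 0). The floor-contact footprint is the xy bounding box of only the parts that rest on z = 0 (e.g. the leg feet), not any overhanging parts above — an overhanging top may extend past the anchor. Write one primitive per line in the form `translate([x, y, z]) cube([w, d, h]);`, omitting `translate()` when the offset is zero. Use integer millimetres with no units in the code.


translate([111, 284, 0]) cube([1144, 313, 203]);
translate([111, 597, 203]) cube([1144, 313, 203]);
translate([111, 910, 406]) cube([1144, 313, 203]);
translate([111, 1223, 609]) cube([1144, 313, 203]);
translate([111, 1536, 812]) cube([1144, 313, 203]);
translate([111, 1849, 1015]) cube([1144, 313, 203]);
translate([111, 2162, 1218]) cube([1144, 313, 203]);
translate([111, 2475, 1421]) cube([1144, 313, 203]);
translate([111, 2788, 1624]) cube([1144, 313, 203]);


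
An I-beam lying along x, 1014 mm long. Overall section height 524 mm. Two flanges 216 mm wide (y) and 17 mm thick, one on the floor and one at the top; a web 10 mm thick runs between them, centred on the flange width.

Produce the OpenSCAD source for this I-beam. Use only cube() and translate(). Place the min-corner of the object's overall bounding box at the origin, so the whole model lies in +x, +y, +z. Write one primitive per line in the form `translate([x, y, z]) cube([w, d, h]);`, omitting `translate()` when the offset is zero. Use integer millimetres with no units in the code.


cube([1014, 216, 17]);
translate([0, 103, 17]) cube([1014, 10, 490]);
translate([0, 0, 507]) cube([1014, 216, 17]);


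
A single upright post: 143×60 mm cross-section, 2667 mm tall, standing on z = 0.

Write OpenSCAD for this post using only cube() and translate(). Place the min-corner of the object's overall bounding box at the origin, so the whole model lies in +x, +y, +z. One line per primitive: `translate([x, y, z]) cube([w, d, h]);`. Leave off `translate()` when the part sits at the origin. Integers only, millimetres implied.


cube([143, 60, 2667]);


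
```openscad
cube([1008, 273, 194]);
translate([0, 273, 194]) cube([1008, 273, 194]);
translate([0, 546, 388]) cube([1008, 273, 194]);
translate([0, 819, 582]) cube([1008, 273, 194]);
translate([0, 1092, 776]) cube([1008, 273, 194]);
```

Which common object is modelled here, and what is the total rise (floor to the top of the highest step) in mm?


A staircase. The total rise is 970 mm.

5 identical blocks, each offset up and back from the previous — a staircase. Each step is 194 mm tall and there are 5 of them, so the total rise is 5 × 194 = 970 mm.


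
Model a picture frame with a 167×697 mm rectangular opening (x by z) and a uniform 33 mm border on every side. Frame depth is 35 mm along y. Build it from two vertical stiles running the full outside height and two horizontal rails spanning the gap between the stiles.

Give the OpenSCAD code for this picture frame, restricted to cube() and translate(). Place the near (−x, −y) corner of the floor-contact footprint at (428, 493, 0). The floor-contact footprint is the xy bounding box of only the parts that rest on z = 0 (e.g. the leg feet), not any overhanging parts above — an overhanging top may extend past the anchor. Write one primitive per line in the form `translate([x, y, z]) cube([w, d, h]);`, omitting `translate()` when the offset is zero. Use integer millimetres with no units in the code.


translate([428, 493, 0]) cube([33, 35, 763]);
translate([628, 493, 0]) cube([33, 35, 763]);
translate([461, 493, 0]) cube([167, 35, 33]);
translate([461, 493, 730]) cube([167, 35, 33]);


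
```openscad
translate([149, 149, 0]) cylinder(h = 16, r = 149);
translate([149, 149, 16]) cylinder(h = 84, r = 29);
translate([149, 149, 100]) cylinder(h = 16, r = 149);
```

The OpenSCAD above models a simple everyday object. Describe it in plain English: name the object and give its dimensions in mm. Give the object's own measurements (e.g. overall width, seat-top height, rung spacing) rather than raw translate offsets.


A spool: two coaxial disc flanges of radius 149 mm and thickness 16 mm, joined by a core cylinder of radius 29 mm and height 84 mm. The lower flange rests on z = 0 and the three cylinders share a vertical axis.


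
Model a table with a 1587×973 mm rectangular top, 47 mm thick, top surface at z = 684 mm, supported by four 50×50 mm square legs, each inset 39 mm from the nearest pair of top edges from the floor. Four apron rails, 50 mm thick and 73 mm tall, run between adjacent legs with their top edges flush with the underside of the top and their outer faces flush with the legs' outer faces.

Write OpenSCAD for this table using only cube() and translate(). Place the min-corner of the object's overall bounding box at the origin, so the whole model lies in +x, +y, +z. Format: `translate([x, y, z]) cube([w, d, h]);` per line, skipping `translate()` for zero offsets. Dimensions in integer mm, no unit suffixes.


translate([0, 0, 637]) cube([1587, 973, 47]);
translate([39, 39, 0]) cube([50, 50, 637]);
translate([1498, 39, 0]) cube([50, 50, 637]);
translate([39, 884, 0]) cube([50, 50, 637]);
translate([1498, 884, 0]) cube([50, 50, 637]);
translate([89, 39, 564]) cube([1409, 50, 73]);
translate([89, 884, 564]) cube([1409, 50, 73]);
translate([39, 89, 564]) cube([50, 795, 73]);
translate([1498, 89, 564]) cube([50, 795, 73]);


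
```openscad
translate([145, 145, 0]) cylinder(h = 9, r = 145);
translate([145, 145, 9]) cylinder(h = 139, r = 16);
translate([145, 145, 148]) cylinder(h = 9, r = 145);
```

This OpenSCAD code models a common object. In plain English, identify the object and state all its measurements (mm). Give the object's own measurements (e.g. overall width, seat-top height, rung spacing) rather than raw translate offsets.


A spool: two coaxial disc flanges of radius 145 mm and thickness 9 mm, joined by a core cylinder of radius 16 mm and height 139 mm. The lower flange rests on z = 0 and the three cylinders share a vertical axis.


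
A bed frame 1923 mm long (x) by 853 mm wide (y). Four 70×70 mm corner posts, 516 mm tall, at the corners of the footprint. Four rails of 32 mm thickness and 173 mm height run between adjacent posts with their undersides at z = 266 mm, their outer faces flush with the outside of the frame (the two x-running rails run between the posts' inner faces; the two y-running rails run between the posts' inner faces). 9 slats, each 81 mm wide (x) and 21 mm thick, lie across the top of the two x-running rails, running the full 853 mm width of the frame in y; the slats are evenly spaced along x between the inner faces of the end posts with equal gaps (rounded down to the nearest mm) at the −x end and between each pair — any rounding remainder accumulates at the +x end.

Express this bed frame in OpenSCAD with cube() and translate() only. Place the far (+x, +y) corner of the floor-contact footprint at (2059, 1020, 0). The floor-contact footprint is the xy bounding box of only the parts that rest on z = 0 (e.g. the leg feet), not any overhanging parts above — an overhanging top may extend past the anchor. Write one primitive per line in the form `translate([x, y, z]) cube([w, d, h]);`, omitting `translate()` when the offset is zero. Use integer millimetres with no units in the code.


translate([136, 167, 0]) cube([70, 70, 516]);
translate([136, 950, 0]) cube([70, 70, 516]);
translate([1989, 167, 0]) cube([70, 70, 516]);
translate([1989, 950, 0]) cube([70, 70, 516]);
translate([206, 167, 266]) cube([1783, 32, 173]);
translate([206, 988, 266]) cube([1783, 32, 173]);
translate([136, 237, 266]) cube([32, 713, 173]);
translate([2027, 237, 266]) cube([32, 713, 173]);
translate([311, 167, 439]) cube([81, 853, 21]);
translate([497, 167, 439]) cube([81, 853, 21]);
translate([683, 167, 439]) cube([81, 853, 21]);
translate([869, 167, 439]) cube([81, 853, 21]);
translate([1055, 167, 439]) cube([81, 853, 21]);
translate([1241, 167, 439]) cube([81, 853, 21]);
translate([1427, 167, 439]) cube([81, 853, 21]);
translate([1613, 167, 439]) cube([81, 853, 21]);
translate([1799, 167, 439]) cube([81, 853, 21]);


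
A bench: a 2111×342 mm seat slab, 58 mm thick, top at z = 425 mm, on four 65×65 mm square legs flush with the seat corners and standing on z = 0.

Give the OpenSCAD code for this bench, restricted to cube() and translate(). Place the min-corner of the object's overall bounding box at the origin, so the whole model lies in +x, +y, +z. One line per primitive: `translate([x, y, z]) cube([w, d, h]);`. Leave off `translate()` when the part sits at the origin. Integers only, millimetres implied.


translate([0, 0, 367]) cube([2111, 342, 58]);
cube([65, 65, 367]);
translate([0, 277, 0]) cube([65, 65, 367]);
translate([2046, 0, 0]) cube([65, 65, 367]);
translate([2046, 277, 0]) cube([65, 65, 367]);


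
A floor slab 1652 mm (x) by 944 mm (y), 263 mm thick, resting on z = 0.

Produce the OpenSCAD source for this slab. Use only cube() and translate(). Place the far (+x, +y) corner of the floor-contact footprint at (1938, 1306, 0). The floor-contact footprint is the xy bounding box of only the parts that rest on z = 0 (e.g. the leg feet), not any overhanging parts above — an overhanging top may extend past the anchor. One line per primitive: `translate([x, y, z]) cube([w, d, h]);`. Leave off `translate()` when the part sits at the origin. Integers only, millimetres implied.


translate([286, 362, 0]) cube([1652, 944, 263]);


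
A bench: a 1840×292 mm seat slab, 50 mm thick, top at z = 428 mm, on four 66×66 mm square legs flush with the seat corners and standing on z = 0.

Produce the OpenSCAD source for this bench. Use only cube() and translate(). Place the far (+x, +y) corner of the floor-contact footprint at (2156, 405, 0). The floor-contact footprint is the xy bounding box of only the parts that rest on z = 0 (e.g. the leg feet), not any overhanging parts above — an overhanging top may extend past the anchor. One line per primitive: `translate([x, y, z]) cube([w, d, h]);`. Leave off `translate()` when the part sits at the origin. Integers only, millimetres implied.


translate([316, 113, 378]) cube([1840, 292, 50]);
translate([316, 113, 0]) cube([66, 66, 378]);
translate([316, 339, 0]) cube([66, 66, 378]);
translate([2090, 113, 0]) cube([66, 66, 378]);
translate([2090, 339, 0]) cube([66, 66, 378]);


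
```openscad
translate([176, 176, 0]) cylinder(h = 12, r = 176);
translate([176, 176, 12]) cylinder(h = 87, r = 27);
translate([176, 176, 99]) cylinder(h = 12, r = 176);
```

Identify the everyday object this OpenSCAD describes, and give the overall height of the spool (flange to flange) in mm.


A spool. The overall height is 111 mm.

Three coaxial cylinders, large–small–large — a spool. Two 12 mm flanges and a 87 mm core give 12 + 87 + 12 = 111 mm.


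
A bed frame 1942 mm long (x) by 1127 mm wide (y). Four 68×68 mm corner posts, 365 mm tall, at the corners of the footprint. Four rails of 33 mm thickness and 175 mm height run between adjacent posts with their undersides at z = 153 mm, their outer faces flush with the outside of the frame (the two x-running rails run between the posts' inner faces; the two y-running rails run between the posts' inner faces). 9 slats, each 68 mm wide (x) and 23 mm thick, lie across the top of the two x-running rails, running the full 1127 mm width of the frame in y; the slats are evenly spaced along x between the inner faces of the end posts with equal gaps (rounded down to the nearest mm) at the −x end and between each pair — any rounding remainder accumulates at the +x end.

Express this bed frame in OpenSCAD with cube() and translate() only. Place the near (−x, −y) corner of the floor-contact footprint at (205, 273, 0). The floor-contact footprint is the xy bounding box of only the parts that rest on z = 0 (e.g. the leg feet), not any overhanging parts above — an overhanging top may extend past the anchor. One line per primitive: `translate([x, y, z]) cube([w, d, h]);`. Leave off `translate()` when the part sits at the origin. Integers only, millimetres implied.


translate([205, 273, 0]) cube([68, 68, 365]);
translate([205, 1332, 0]) cube([68, 68, 365]);
translate([2079, 273, 0]) cube([68, 68, 365]);
translate([2079, 1332, 0]) cube([68, 68, 365]);
translate([273, 273, 153]) cube([1806, 33, 175]);
translate([273, 1367, 153]) cube([1806, 33, 175]);
translate([205, 341, 153]) cube([33, 991, 175]);
translate([2114, 341, 153]) cube([33, 991, 175]);
translate([392, 273, 328]) cube([68, 1127, 23]);
translate([579, 273, 328]) cube([68, 1127, 23]);
translate([766, 273, 328]) cube([68, 1127, 23]);
translate([953, 273, 328]) cube([68, 1127, 23]);
translate([1140, 273, 328]) cube([68, 1127, 23]);
translate([1327, 273, 328]) cube([68, 1127, 23]);
translate([1514, 273, 328]) cube([68, 1127, 23]);
translate([1701, 273, 328]) cube([68, 1127, 23]);
translate([1888, 273, 328]) cube([68, 1127, 23]);


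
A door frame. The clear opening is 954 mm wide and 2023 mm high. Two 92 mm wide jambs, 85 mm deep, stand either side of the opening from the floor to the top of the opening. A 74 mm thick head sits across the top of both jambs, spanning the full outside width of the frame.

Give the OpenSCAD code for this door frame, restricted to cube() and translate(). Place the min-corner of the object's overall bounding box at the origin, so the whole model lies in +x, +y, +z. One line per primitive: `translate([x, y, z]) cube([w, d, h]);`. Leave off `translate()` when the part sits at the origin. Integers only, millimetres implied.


cube([92, 85, 2023]);
translate([1046, 0, 0]) cube([92, 85, 2023]);
translate([0, 0, 2023]) cube([1138, 85, 74]);


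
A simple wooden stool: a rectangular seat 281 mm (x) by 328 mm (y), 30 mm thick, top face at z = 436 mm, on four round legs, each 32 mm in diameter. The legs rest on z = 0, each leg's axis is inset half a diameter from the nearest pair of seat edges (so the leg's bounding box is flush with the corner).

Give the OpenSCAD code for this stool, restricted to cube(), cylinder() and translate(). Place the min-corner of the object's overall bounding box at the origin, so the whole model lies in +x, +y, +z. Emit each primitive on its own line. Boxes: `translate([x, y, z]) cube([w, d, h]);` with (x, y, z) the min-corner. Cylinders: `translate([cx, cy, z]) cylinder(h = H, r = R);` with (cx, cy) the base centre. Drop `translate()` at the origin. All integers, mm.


// leg_h = 436 - 30 = 406
translate([0, 0, 406]) cube([281, 328, 30]);
translate([16, 16, 0]) cylinder(h = 406, r = 16);
translate([265, 16, 0]) cylinder(h = 406, r = 16);
translate([16, 312, 0]) cylinder(h = 406, r = 16);
translate([265, 312, 0]) cylinder(h = 406, r = 16);


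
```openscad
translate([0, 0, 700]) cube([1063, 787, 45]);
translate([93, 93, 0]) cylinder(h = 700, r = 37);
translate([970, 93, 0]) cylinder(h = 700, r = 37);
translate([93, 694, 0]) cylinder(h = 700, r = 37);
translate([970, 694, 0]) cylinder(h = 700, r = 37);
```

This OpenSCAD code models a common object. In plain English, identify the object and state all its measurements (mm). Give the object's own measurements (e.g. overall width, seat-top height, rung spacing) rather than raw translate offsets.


A rectangular dining table. The top is 1063×787×45 mm with its upper surface at z = 745 mm. It stands on four round legs of 74 mm diameter, each leg's bounding box inset 56 mm from the nearest pair of top edges, running from the floor to the underside of the top.


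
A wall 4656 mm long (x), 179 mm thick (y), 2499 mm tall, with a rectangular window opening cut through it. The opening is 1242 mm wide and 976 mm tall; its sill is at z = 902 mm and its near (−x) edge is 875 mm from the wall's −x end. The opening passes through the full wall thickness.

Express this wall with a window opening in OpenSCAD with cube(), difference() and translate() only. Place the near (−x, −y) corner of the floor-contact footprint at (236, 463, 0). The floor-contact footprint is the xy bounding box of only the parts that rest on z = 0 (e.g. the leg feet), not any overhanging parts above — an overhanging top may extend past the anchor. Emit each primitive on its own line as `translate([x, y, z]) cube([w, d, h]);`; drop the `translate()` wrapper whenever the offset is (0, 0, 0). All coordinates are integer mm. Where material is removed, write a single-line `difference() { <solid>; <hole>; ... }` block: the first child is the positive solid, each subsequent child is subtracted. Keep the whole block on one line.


difference() { translate([236, 463, 0]) cube([4656, 179, 2499]); translate([1111, 463, 902]) cube([1242, 179, 976]); }


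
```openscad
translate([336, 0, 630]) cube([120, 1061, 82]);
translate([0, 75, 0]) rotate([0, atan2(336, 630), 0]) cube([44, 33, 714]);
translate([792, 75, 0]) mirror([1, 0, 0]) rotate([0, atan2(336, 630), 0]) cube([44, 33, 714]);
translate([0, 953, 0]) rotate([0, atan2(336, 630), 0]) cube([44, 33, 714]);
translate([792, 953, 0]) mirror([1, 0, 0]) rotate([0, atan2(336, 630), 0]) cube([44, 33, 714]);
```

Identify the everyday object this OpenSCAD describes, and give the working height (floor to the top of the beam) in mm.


A sawhorse. The overall height is 712 mm.

A beam across two mirrored pairs of raked legs — a sawhorse. The beam's underside is at z = 630 (matching the legs' vertical rise in atan2(336, 630)) and the beam is 82 mm tall, so its top is at 630 + 82 = 712 mm. The raked legs top out at the beam's underside, so that is the highest point.
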